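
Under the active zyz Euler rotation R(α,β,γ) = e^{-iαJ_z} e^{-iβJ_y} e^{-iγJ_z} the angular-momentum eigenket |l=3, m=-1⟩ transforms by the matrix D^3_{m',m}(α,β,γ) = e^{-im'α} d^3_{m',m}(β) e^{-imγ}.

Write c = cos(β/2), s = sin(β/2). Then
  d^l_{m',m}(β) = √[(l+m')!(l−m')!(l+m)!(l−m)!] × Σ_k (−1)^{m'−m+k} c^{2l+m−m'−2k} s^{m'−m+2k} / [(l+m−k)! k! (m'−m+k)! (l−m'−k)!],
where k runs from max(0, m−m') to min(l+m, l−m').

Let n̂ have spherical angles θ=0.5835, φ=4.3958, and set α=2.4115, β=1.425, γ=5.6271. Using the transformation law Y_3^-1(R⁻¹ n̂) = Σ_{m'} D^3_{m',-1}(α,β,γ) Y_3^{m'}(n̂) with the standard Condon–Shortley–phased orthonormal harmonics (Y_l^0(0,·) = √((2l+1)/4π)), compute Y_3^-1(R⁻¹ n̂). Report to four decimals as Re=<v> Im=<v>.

Need the full column D^3_{m',-1} for m'=−3..3 at α=2.4115, β=1.425, γ=5.6271.
cos(β/2)=0.756730, sin(β/2)=0.653728
d^3_{-3,-1}: single k=2 term ⇒ +0.542754;  D = +0.519272+0.157919i
d^3_{-2,-1}: k∈[1..2] ⇒ +0.512981 -0.765673 = -0.252692;  D = +0.131102+0.216021i
d^3_{-1,-1}: k∈[0..2] ⇒ +0.187778 -1.121108 +0.627510 = -0.305820;  D = +0.056140-0.300623i
d^3_{0,-1}: k∈[0..2] ⇒ -0.561943 +1.258129 -0.312979 = +0.383207;  D = +0.303648-0.233764i
d^3_{1,-1}: k∈[0..2] ⇒ +0.840831 -0.836680 +0.078051 = +0.082203;  D = -0.081978-0.006078i
d^3_{2,-1}: k∈[0..1] ⇒ -0.765673 +0.285710 = -0.479963;  D = -0.332979-0.345673i
d^3_{3,-1}: single k=0 term ⇒ +0.405056;  D = -0.014823-0.404784i
Y_3^{m'}(θ=0.5835,φ=4.3958) and Σ D·Y over m':
  (+0.5193+0.1579i)·(+0.0567-0.0406i)  (+0.1311+0.2160i)·(-0.2087-0.1532i)  (+0.0561-0.3006i)·(-0.1376+0.4200i)  (+0.3036-0.2338i)·(+0.1502+0.0000i)  (-0.0820-0.0061i)·(+0.1376+0.4200i)  (-0.3330-0.3457i)·(-0.2087+0.1532i)  (-0.0148-0.4048i)·(-0.0567-0.0406i)
Y_3^-1(R⁻¹ n̂) = +0.303884-0.038015i

Re=0.3039 Im=-0.0380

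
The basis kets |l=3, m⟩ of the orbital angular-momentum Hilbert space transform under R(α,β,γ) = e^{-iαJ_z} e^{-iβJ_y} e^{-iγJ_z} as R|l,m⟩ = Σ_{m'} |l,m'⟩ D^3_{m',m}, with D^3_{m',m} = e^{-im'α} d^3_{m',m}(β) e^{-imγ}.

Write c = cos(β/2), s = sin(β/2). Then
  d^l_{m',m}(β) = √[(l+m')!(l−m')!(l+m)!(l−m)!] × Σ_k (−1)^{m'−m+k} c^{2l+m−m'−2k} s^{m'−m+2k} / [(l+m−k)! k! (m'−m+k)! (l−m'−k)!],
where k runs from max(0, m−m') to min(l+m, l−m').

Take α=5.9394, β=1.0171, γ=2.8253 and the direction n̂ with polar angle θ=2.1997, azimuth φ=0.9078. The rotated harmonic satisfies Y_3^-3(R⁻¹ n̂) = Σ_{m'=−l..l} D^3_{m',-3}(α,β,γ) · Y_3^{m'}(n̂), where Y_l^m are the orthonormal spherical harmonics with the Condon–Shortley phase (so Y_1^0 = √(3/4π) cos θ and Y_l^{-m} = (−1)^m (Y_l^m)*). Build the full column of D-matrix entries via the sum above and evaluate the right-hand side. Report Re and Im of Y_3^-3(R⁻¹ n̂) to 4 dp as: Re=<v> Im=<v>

Re=0.3709 Im=-0.1789

Need the full column D^3_{m',-3} for m'=−3..3 at α=5.9394, β=1.0171, γ=2.8253.
cos(β/2)=0.873451, sin(β/2)=0.486911
d^3_{-3,-3}: single k=0 term ⇒ +0.444051;  D = +0.176774+0.407348i
d^3_{-2,-3}: single k=0 term ⇒ -0.606344;  D = -0.039779-0.605038i
d^3_{-1,-3}: single k=0 term ⇒ +0.534442;  D = -0.146737+0.513903i
d^3_{0,-3}: single k=0 term ⇒ -0.344018;  D = +0.200423-0.279605i
d^3_{1,-3}: single k=0 term ⇒ +0.166082;  D = -0.136594+0.094474i
d^3_{2,-3}: single k=0 term ⇒ -0.058555;  D = +0.056567-0.015127i
d^3_{3,-3}: single k=0 term ⇒ +0.013326;  D = -0.013281-0.001098i
Y_3^{m'}(θ=2.1997,φ=0.9078) and Σ D·Y over m':
  (+0.1768+0.4073i)·(-0.2016-0.0896i)  (-0.0398-0.6050i)·(+0.0953+0.3814i)  (-0.1467+0.5139i)·(+0.1175-0.1504i)  (+0.2004-0.2796i)·(+0.2787+0.0000i)  (-0.1366+0.0945i)·(-0.1175-0.1504i)  (+0.0566-0.0151i)·(+0.0953-0.3814i)  (-0.0133-0.0011i)·(+0.2016-0.0896i)
Y_3^-3(R⁻¹ n̂) = +0.370875-0.178900i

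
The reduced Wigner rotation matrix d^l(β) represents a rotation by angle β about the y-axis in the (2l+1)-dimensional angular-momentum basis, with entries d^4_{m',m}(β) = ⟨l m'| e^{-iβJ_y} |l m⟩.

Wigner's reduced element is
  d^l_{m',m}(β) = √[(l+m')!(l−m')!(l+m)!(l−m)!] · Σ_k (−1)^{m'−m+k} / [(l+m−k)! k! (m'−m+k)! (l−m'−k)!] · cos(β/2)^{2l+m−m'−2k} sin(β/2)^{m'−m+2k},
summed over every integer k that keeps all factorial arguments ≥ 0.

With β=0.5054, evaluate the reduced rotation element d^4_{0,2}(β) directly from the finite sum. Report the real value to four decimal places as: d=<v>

d=0.4039

d^4_{0,2}(β=0.5054) via Wigner's sum:
c=cos(0.5054/2)=0.968241, s=sin(0.5054/2)=0.250019; N=√[24·24·720·2]=910.735966
The bounds max(0,m−m')=2 and min(l+m,l−m')=4 give 3 terms
  k=2: (−1)^0·910.7360/(96)·0.9682^6·0.2500^2 = +0.488617
  k=3: (−1)^1·910.7360/(36)·0.9682^4·0.2500^4 = -0.086879
  k=4: (−1)^2·910.7360/(96)·0.9682^2·0.2500^6 = +0.002172
d^4_{0,2}(0.5054) = +0.488617 -0.086879 +0.002172 = +0.403910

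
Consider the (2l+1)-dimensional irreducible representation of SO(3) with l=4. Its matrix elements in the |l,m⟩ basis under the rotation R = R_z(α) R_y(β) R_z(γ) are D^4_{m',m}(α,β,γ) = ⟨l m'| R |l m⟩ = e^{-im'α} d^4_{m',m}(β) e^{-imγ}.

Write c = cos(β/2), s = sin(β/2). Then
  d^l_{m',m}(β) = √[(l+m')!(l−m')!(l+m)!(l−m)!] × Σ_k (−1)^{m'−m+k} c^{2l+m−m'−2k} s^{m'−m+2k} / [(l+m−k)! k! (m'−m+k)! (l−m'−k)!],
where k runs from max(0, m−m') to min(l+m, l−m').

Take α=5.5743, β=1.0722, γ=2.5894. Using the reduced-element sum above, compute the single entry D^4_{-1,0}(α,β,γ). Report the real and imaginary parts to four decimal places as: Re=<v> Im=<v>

Split into d^4_{-1,0}(β=1.0722) × two z-phases.
c=cos(1.0722/2)=0.859707, s=sin(1.0722/2)=0.510787; N=√[6·120·24·24]=643.987578
The bounds max(0,m−m')=1 and min(l+m,l−m')=4 give 4 terms
  k=1: (−1)^0·643.9876/(144)·0.8597^7·0.5108^1 = +0.792883
  k=2: (−1)^1·643.9876/(24)·0.8597^5·0.5108^3 = -1.679341
  k=3: (−1)^2·643.9876/(24)·0.8597^3·0.5108^5 = +0.592813
  k=4: (−1)^3·643.9876/(144)·0.8597^1·0.5108^7 = -0.034877
d^4_{-1,0}(1.0722) = +0.792883 -1.679341 +0.592813 -0.034877 = -0.328523
D = (+0.759088-0.650988i)·(-0.328523)·(+1.000000+0.000000i) = -0.249378+0.213864i

Re=-0.2494 Im=0.2139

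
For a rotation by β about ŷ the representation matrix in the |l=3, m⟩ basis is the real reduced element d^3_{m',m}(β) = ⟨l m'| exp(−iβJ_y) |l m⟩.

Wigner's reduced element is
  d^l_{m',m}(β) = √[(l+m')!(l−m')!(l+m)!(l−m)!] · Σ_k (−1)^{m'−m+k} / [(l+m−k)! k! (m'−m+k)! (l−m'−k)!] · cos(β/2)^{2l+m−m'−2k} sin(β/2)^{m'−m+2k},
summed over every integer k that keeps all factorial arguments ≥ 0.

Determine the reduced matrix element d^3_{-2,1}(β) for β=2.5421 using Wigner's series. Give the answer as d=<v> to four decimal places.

d=-0.6013

d^3_{-2,1}(β=2.5421) via Wigner's sum:
Half-angle: c=0.295278, s=0.955411. N=√(1·120·24·2)=75.894664
k: max(0,(1)−(-2))=3 … min(3+(1),3−(-2))=4
  k=3: (−1)^0·75.8947/(12)·0.2953^3·0.9554^3 = +0.142002
  k=4: (−1)^1·75.8947/(24)·0.2953^1·0.9554^5 = -0.743332
d^3_{-2,1}(2.5421) = +0.142002 -0.743332 = -0.601331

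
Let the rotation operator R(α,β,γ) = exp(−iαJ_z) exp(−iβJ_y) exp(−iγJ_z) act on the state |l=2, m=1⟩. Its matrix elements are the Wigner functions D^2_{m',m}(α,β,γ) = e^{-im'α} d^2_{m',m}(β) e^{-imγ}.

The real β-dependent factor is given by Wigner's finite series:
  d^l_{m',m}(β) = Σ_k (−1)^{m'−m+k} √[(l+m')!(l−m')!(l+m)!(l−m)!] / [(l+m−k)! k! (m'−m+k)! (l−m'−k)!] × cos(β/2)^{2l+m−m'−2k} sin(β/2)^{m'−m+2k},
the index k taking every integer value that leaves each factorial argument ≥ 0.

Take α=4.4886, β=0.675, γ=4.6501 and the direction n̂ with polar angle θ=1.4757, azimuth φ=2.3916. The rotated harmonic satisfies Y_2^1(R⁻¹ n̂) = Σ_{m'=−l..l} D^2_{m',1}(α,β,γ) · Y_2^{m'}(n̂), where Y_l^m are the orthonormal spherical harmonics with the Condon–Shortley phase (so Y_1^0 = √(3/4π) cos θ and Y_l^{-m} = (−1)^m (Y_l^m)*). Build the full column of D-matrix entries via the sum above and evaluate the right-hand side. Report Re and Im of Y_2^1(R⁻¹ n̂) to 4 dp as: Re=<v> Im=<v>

Need the full column D^2_{m',1} for m'=−2..2 at α=4.4886, β=0.675, γ=4.6501.
cos(β/2)=0.943585, sin(β/2)=0.331129
d^2_{-2,1}: single k=3 term ⇒ +0.068518;  D = -0.025751-0.063495i
d^2_{-1,1}: k∈[2..3] ⇒ +0.292872 -0.012022 = +0.280850;  D = +0.277195-0.045160i
d^2_{0,1}: k∈[1..2] ⇒ +0.681423 -0.083917 = +0.597506;  D = -0.037194+0.596347i
d^2_{1,1}: k∈[0..1] ⇒ +0.792729 -0.292872 = +0.499857;  D = -0.479542-0.141055i
d^2_{2,1}: single k=0 term ⇒ -0.556379;  D = -0.271547+0.485613i
Y_2^{m'}(θ=1.4757,φ=2.3916) and Σ D·Y over m':
  (-0.0258-0.0635i)·(+0.0271+0.3818i)  (+0.2772-0.0452i)·(-0.0534-0.0498i)  (-0.0372+0.5963i)·(-0.3069+0.0000i)  (-0.4795-0.1411i)·(+0.0534-0.0498i)  (-0.2715+0.4856i)·(+0.0271-0.3818i)
Y_2^1(R⁻¹ n̂) = +0.163326-0.072762i

Re=0.1633 Im=-0.0728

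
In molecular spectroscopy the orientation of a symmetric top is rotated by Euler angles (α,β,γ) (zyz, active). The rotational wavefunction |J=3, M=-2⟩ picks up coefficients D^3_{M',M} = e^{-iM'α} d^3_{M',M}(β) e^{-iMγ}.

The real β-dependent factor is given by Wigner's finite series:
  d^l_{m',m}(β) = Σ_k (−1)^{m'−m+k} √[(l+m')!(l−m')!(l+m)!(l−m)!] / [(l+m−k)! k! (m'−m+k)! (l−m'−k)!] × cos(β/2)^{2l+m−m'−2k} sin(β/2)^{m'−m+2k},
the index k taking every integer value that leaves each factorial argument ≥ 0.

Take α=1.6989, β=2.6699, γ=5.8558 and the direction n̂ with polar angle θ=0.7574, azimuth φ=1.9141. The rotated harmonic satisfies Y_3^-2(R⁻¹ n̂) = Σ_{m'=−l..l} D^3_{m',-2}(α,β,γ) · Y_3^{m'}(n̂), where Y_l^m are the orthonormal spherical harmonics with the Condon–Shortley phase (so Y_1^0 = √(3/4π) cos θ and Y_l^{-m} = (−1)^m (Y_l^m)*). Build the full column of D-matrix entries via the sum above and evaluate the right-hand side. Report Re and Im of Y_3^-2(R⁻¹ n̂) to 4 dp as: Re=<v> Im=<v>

Need the full column D^3_{m',-2} for m'=−3..3 at α=1.6989, β=2.6699, γ=5.8558.
cos(β/2)=0.233666, sin(β/2)=0.972317
d^3_{-3,-2}: single k=1 term ⇒ +0.001659;  D = -0.000752-0.001479i
d^3_{-2,-2}: k∈[0..1] ⇒ +0.000163 -0.014092 = -0.013929;  D = +0.011507-0.007848i
d^3_{-1,-2}: k∈[0..1] ⇒ -0.002142 +0.074172 = +0.072030;  D = +0.047856+0.053835i
d^3_{0,-2}: k∈[0..1] ⇒ +0.015437 -0.267290 = -0.251853;  D = -0.165314+0.190003i
d^3_{1,-2}: k∈[0..1] ⇒ -0.074172 +0.642147 = +0.567975;  D = -0.472609-0.315018i
d^3_{2,-2}: k∈[0..1] ⇒ +0.244001 -0.844981 = -0.600980;  D = +0.266706-0.538558i
d^3_{3,-2}: single k=0 term ⇒ -0.497405;  D = -0.470289-0.161987i
Y_3^{m'}(θ=0.7574,φ=1.9141) and Σ D·Y over m':
  (-0.0008-0.0015i)·(+0.1160+0.0697i)  (+0.0115-0.0078i)·(-0.2711+0.2222i)  (+0.0479+0.0538i)·(-0.1226-0.3429i)  (-0.1653+0.1900i)·(-0.0976+0.0000i)  (-0.4726-0.3150i)·(+0.1226-0.3429i)  (+0.2667-0.5386i)·(-0.2711-0.2222i)  (-0.4703-0.1620i)·(-0.1160+0.0697i)
Y_3^-2(R⁻¹ n̂) = -0.264698+0.159100i

Re=-0.2647 Im=0.1591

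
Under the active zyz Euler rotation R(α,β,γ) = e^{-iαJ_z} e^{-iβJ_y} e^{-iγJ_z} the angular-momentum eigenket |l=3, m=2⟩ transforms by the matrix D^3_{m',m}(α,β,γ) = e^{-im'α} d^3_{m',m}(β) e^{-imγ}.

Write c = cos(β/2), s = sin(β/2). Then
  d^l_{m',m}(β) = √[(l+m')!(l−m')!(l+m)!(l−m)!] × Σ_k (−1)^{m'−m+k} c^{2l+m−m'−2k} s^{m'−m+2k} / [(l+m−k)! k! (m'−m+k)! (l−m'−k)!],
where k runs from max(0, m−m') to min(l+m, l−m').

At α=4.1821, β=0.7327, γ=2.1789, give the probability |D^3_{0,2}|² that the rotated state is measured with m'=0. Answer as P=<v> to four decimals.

D^3_{0,2}(4.1821,0.7327,2.1789) = e^{-i·0·4.1821}·d^3_{0,2}(0.7327)·e^{-i·2·2.1789}. Compute d first:
Half-angle: c=0.933641, s=0.358210. N=√(6·6·120·1)=65.726707
The bounds max(0,m−m')=2 and min(l+m,l−m')=3 give 2 terms
  k=2: (−1)^0·65.7267/(12)·0.9336^4·0.3582^2 = +0.534018
  k=3: (−1)^1·65.7267/(12)·0.9336^2·0.3582^4 = -0.078609
d^3_{0,2}(0.7327) = +0.534018 -0.078609 = +0.455409
|D^3_{0,2}|² = |d^3_{0,2}(β)|² = (+0.455409)² = 0.207397 (the z-rotation phases have unit modulus)

P=0.2074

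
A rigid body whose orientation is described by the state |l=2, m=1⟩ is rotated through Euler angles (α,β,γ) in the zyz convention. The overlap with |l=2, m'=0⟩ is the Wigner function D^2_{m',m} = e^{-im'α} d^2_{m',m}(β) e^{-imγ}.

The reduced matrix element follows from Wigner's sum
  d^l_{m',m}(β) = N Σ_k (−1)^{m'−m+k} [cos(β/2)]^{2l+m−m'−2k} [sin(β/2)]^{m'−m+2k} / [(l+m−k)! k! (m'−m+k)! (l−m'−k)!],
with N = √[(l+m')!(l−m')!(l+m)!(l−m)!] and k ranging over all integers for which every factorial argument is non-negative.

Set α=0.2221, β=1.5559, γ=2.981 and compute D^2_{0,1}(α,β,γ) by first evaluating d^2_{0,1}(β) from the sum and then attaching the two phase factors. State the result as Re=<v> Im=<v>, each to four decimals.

D^2_{0,1}(0.2221,1.5559,2.981) = e^{-i·0·0.2221}·d^2_{0,1}(1.5559)·e^{-i·1·2.981}. Compute d first:
c=cos(1.5559/2)=0.712354, s=sin(1.5559/2)=0.701821; N=√[2·2·6·1]=4.898979
Admissible k: 1..2 (factorial args all ≥0)
  k=1: (−1)^0·4.8990/(2)·0.7124^3·0.7018^1 = +0.621425
  k=2: (−1)^1·4.8990/(2)·0.7124^1·0.7018^3 = -0.603184
d^2_{0,1}(1.5559) = +0.621425 -0.603184 = +0.018242
D = (+1.000000+0.000000i)·(+0.018242)·(-0.987133-0.159903i) = -0.018007-0.002917i

Re=-0.0180 Im=-0.0029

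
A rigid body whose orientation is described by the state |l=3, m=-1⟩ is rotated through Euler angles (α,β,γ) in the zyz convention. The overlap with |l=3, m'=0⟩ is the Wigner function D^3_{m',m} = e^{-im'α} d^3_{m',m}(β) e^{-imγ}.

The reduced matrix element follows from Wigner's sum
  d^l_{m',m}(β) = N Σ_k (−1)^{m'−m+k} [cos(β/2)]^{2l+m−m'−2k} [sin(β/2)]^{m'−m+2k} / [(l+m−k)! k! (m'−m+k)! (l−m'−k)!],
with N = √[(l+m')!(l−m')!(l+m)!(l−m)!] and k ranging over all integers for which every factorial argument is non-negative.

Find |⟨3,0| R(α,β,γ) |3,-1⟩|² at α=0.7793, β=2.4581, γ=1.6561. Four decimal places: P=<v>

P=0.3009

Split into d^3_{0,-1}(β=2.4581) × two z-phases.
With c≡cos(β/2)=0.335133 and s≡sin(β/2)=0.942171, N=[6·6·2·24]^{1/2}=41.569219
The bounds max(0,m−m')=0 and min(l+m,l−m')=2 give 3 terms
  k=0: (−1)^1·41.5692/(12)·0.3351^5·0.9422^1 = -0.013798
  k=1: (−1)^2·41.5692/(4)·0.3351^3·0.9422^3 = +0.327154
  k=2: (−1)^3·41.5692/(12)·0.3351^1·0.9422^5 = -0.861898
d^3_{0,-1}(2.4581) = -0.013798 +0.327154 -0.861898 = -0.548542
|D^3_{0,-1}|² = |d^3_{0,-1}(β)|² = (-0.548542)² = 0.300898 (the z-rotation phases have unit modulus)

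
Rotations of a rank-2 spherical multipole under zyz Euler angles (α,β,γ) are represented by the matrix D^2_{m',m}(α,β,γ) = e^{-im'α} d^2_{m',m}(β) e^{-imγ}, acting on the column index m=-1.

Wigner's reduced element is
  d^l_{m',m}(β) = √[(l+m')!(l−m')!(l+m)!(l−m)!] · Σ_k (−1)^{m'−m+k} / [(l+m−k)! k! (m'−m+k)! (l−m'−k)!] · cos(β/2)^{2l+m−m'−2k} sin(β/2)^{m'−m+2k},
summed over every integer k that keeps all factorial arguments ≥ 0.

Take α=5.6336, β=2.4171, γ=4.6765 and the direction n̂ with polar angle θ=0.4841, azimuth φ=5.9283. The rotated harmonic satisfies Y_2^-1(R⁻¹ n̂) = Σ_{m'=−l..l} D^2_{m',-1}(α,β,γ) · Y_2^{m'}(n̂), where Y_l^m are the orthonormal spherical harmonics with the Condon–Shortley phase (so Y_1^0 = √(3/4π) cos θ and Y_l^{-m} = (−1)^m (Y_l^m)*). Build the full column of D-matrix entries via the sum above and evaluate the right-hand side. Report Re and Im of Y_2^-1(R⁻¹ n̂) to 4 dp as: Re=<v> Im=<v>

Need the full column D^2_{m',-1} for m'=−2..2 at α=5.6336, β=2.4171, γ=4.6765.
cos(β/2)=0.354376, sin(β/2)=0.935103
d^2_{-2,-1}: single k=1 term ⇒ +0.083230;  D = -0.080928-0.019439i
d^2_{-1,-1}: k∈[0..1] ⇒ +0.015771 -0.329434 = -0.313663;  D = +0.198561+0.242812i
d^2_{0,-1}: k∈[0..1] ⇒ -0.101936 +0.709771 = +0.607835;  D = -0.021810-0.607443i
d^2_{1,-1}: k∈[0..1] ⇒ +0.329434 -0.764607 = -0.435173;  D = -0.250613+0.355765i
d^2_{2,-1}: single k=0 term ⇒ -0.579525;  D = -0.552339+0.175417i
Y_2^{m'}(θ=0.4841,φ=5.9283) and Σ D·Y over m':
  (-0.0809-0.0194i)·(+0.0635+0.0545i)  (+0.1986+0.2428i)·(+0.2984+0.1106i)  (-0.0218-0.6074i)·(+0.4258+0.0000i)  (-0.2506+0.3558i)·(-0.2984+0.1106i)  (-0.5523+0.1754i)·(+0.0635-0.0545i)
Y_2^-1(R⁻¹ n̂) = +0.028992-0.262529i

Re=0.0290 Im=-0.2625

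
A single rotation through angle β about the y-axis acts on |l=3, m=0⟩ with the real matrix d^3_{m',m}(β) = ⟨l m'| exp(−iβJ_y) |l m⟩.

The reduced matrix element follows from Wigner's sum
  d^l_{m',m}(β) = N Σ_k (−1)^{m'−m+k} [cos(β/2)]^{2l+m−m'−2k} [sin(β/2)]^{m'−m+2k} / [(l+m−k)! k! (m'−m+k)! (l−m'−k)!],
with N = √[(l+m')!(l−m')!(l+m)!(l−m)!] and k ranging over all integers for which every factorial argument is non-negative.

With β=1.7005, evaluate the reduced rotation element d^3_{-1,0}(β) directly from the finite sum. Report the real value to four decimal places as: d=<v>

d=-0.3935

d^3_{-1,0}(β=1.7005) via Wigner's sum:
With c≡cos(β/2)=0.659795 and s≡sin(β/2)=0.751445, N=[2·24·6·6]^{1/2}=41.569219
k: max(0,(0)−(-1))=1 … min(3+(0),3−(-1))=3
  k=1: (−1)^0·41.5692/(12)·0.6598^5·0.7514^1 = +0.325487
  k=2: (−1)^1·41.5692/(4)·0.6598^3·0.7514^3 = -1.266578
  k=3: (−1)^2·41.5692/(12)·0.6598^1·0.7514^5 = +0.547630
d^3_{-1,0}(1.7005) = +0.325487 -1.266578 +0.547630 = -0.393461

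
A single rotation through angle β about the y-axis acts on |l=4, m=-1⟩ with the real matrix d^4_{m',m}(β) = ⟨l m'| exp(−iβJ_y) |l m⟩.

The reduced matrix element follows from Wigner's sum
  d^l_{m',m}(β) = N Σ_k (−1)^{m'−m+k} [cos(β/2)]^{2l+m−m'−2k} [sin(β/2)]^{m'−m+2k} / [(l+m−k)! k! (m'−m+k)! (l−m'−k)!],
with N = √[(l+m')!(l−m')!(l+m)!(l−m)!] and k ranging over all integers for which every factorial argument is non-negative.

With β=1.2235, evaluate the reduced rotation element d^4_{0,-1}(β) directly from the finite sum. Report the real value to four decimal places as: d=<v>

d=0.3916

d^4_{0,-1}(β=1.2235) via Wigner's sum:
With c≡cos(β/2)=0.818644 and s≡sin(β/2)=0.574301, N=[24·24·6·120]^{1/2}=643.987578
Admissible k: 0..3 (factorial args all ≥0)
  k=0: (−1)^1·643.9876/(144)·0.8186^7·0.5743^1 = -0.632880
  k=1: (−1)^2·643.9876/(24)·0.8186^5·0.5743^3 = +1.868792
  k=2: (−1)^3·643.9876/(24)·0.8186^3·0.5743^5 = -0.919707
  k=3: (−1)^4·643.9876/(144)·0.8186^1·0.5743^7 = +0.075437
d^4_{0,-1}(1.2235) = -0.632880 +1.868792 -0.919707 +0.075437 = +0.391643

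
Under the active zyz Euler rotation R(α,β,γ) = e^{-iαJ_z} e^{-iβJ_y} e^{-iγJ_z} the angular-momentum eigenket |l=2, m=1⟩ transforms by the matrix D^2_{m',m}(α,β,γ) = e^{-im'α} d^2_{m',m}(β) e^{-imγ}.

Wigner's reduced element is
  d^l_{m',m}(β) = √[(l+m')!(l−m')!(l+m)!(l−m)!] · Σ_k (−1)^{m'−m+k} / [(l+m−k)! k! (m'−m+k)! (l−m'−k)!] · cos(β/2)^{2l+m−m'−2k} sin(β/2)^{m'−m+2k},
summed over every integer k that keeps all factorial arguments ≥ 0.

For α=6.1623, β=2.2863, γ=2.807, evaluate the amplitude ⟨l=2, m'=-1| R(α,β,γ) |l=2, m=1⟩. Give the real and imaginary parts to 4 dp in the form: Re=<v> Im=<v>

Re=0.2525 Im=0.0548

First d^2_{-1,1}(β=2.2863), then the phase factors e^{-i(-1)α} and e^{-i(1)γ}:
c=cos(2.2863/2)=0.414730, s=sin(2.2863/2)=0.909944; N=√[1·6·6·1]=6.000000
k: max(0,(1)−(-1))=2 … min(2+(1),2−(-1))=3
  k=2: (−1)^0·6.0000/(2)·0.4147^2·0.9099^2 = +0.427250
  k=3: (−1)^1·6.0000/(6)·0.4147^0·0.9099^4 = -0.685582
d^2_{-1,1}(2.2863) = +0.427250 -0.685582 = -0.258332
Phases: e^{-i·(-1)·6.1623}=+0.992702-0.120591i, e^{-i·(1)·2.807}=-0.944544-0.328384i ⇒ D=+0.252455+0.054788i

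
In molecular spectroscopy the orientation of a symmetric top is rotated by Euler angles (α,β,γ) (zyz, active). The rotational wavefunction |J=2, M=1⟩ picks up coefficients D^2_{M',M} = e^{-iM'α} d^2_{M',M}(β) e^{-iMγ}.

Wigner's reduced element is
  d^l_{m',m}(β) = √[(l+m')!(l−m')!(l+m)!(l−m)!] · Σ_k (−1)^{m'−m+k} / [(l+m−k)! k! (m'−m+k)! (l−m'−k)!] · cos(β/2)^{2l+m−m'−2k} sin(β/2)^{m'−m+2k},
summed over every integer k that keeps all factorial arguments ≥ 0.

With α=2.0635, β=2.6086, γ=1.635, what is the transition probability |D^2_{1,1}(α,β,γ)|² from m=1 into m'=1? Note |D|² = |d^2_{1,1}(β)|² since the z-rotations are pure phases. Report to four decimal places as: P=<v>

D^2_{1,1}(2.0635,2.6086,1.635) = e^{-i·1·2.0635}·d^2_{1,1}(2.6086)·e^{-i·1·1.635}. Compute d first:
c=cos(2.6086/2)=0.263353, s=sin(2.6086/2)=0.964700; N=√[6·1·6·1]=6.000000
Admissible k: 0..1 (factorial args all ≥0)
  k=0: (−1)^0·6.0000/(6)·0.2634^4·0.9647^0 = +0.004810
  k=1: (−1)^1·6.0000/(2)·0.2634^2·0.9647^2 = -0.193634
d^2_{1,1}(2.6086) = +0.004810 -0.193634 = -0.188824
|D^2_{1,1}|² = |d^2_{1,1}(β)|² = (-0.188824)² = 0.035655 (the z-rotation phases have unit modulus)

P=0.0357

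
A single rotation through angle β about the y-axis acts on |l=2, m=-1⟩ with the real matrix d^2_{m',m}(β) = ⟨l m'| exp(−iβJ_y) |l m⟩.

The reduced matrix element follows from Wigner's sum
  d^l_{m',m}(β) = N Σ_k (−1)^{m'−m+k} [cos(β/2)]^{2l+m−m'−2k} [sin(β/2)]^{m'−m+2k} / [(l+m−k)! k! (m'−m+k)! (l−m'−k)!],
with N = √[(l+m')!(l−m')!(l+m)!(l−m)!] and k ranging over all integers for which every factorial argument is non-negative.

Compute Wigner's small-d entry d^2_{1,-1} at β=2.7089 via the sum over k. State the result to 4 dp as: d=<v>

d^2_{1,-1}(β=2.7089) via Wigner's sum:
Half-angle: c=0.214663, s=0.976688. N=√(6·1·1·6)=6.000000
k: max(0,(-1)−(1))=0 … min(2+(-1),2−(1))=1
  k=0: (−1)^2·6.0000/(2)·0.2147^2·0.9767^2 = +0.131870
  k=1: (−1)^3·6.0000/(6)·0.2147^0·0.9767^4 = -0.909963
d^2_{1,-1}(2.7089) = +0.131870 -0.909963 = -0.778093

d=-0.7781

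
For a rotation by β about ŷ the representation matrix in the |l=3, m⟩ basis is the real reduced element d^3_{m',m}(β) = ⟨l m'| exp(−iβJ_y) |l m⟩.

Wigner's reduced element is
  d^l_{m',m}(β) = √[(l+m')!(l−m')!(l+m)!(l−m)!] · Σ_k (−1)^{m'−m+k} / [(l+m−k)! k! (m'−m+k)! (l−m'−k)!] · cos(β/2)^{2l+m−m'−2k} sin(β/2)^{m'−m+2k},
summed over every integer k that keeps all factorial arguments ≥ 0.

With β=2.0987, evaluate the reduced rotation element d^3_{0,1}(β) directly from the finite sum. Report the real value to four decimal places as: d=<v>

d=0.1005

d^3_{0,1}(β=2.0987) via Wigner's sum:
c=cos(2.0987/2)=0.498135, s=sin(2.0987/2)=0.867100; N=√[6·6·24·2]=41.569219
k∈{1,2,3} keeps every argument non-negative
  k=1: (−1)^0·41.5692/(12)·0.4981^5·0.8671^1 = +0.092128
  k=2: (−1)^1·41.5692/(4)·0.4981^3·0.8671^3 = -0.837451
  k=3: (−1)^2·41.5692/(12)·0.4981^1·0.8671^5 = +0.845829
d^3_{0,1}(2.0987) = +0.092128 -0.837451 +0.845829 = +0.100506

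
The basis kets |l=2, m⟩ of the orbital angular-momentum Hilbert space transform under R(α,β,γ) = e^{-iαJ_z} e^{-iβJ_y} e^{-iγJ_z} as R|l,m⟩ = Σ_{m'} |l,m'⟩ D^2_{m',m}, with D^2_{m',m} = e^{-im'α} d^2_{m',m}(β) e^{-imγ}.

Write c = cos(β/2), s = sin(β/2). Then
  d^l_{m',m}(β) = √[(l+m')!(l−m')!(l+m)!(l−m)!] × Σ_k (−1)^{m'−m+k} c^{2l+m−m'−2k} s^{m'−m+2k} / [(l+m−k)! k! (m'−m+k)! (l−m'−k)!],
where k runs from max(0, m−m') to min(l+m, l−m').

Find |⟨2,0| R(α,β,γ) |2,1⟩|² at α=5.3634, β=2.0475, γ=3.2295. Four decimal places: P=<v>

P=0.2493

Split into d^2_{0,1}(β=2.0475) × two z-phases.
With c≡cos(β/2)=0.520167 and s≡sin(β/2)=0.854065, N=[2·2·6·1]^{1/2}=4.898979
k: max(0,(1)−(0))=1 … min(2+(1),2−(0))=2
  k=1: (−1)^0·4.8990/(2)·0.5202^3·0.8541^1 = +0.294438
  k=2: (−1)^1·4.8990/(2)·0.5202^1·0.8541^3 = -0.793762
d^2_{0,1}(2.0475) = +0.294438 -0.793762 = -0.499324
|D^2_{0,1}|² = |d^2_{0,1}(β)|² = (-0.499324)² = 0.249325 (the z-rotation phases have unit modulus)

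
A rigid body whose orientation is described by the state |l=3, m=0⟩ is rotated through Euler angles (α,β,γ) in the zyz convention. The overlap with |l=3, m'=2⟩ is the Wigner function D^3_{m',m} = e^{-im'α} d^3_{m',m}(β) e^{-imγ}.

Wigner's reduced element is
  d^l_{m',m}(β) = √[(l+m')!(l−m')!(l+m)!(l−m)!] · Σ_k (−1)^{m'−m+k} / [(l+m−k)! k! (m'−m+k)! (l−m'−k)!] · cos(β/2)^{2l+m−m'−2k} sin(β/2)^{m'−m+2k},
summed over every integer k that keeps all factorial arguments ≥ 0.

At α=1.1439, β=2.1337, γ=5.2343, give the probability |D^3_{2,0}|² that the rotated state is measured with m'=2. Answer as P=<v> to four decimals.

First d^3_{2,0}(β=2.1337), then the phase factors e^{-i(2)α} and e^{-i(0)γ}:
With c≡cos(β/2)=0.482885 and s≡sin(β/2)=0.875684, N=[120·1·6·6]^{1/2}=65.726707
Admissible k: 0..1 (factorial args all ≥0)
  k=0: (−1)^2·65.7267/(12)·0.4829^4·0.8757^2 = +0.228365
  k=1: (−1)^3·65.7267/(12)·0.4829^2·0.8757^4 = -0.750995
d^3_{2,0}(2.1337) = +0.228365 -0.750995 = -0.522630
|D^3_{2,0}|² = |d^3_{2,0}(β)|² = (-0.522630)² = 0.273142 (the z-rotation phases have unit modulus)

P=0.2731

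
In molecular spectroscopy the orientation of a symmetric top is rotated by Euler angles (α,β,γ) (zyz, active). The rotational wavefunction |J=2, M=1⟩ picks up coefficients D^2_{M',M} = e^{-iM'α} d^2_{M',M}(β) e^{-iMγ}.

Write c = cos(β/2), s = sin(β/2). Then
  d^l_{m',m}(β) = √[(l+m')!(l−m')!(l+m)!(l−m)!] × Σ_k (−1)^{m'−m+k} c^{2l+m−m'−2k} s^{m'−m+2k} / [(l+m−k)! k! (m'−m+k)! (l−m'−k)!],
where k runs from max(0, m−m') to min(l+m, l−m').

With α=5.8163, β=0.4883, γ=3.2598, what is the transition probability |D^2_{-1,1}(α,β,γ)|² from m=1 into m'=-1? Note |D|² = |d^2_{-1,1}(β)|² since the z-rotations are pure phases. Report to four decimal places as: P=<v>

P=0.0261

D^2_{-1,1}(5.8163,0.4883,3.2598) = e^{-i·-1·5.8163}·d^2_{-1,1}(0.4883)·e^{-i·1·3.2598}. Compute d first:
c=cos(0.4883/2)=0.970343, s=sin(0.4883/2)=0.241732; N=√[1·6·6·1]=6.000000
The bounds max(0,m−m')=2 and min(l+m,l−m')=3 give 2 terms
  k=2: (−1)^0·6.0000/(2)·0.9703^2·0.2417^2 = +0.165059
  k=3: (−1)^1·6.0000/(6)·0.9703^0·0.2417^4 = -0.003415
d^2_{-1,1}(0.4883) = +0.165059 -0.003415 = +0.161644
|D^2_{-1,1}|² = |d^2_{-1,1}(β)|² = (+0.161644)² = 0.026129 (the z-rotation phases have unit modulus)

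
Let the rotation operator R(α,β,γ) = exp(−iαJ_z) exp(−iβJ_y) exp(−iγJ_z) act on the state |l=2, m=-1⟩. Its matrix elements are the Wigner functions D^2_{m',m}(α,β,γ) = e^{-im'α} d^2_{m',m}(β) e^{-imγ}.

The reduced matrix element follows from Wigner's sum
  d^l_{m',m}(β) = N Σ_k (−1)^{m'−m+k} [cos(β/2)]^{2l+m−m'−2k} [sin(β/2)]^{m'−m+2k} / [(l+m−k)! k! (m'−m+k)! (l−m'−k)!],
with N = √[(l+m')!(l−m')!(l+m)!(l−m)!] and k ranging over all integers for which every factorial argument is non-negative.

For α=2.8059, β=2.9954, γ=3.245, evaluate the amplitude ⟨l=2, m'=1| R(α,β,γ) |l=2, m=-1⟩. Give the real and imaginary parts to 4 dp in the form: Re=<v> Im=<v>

D^2_{1,-1}(2.8059,2.9954,3.245) = e^{-i·1·2.8059}·d^2_{1,-1}(2.9954)·e^{-i·-1·3.245}. Compute d first:
Half-angle: c=0.073031, s=0.997330. N=√(6·1·1·6)=6.000000
The bounds max(0,m−m')=0 and min(l+m,l−m')=1 give 2 terms
  k=0: (−1)^2·6.0000/(2)·0.0730^2·0.9973^2 = +0.015915
  k=1: (−1)^3·6.0000/(6)·0.0730^0·0.9973^4 = -0.989361
d^2_{1,-1}(2.9954) = +0.015915 -0.989361 = -0.973446
Phases: e^{-i·(1)·2.8059}=-0.944182-0.329423i, e^{-i·(-1)·3.245}=-0.994658-0.103223i ⇒ D=-0.881100-0.413836i

Re=-0.8811 Im=-0.4138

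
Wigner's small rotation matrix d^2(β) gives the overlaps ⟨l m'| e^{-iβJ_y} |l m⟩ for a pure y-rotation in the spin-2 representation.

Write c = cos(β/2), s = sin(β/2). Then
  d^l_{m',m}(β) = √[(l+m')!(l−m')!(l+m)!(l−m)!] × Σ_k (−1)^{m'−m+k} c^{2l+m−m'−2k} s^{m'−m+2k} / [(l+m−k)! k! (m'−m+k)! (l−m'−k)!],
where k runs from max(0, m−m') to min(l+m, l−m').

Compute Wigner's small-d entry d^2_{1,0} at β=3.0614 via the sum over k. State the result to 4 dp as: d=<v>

d^2_{1,0}(β=3.0614) via Wigner's sum:
With c≡cos(β/2)=0.040086 and s≡sin(β/2)=0.999196, N=[6·1·2·2]^{1/2}=4.898979
Admissible k: 0..1 (factorial args all ≥0)
  k=0: (−1)^1·4.8990/(2)·0.0401^3·0.9992^1 = -0.000158
  k=1: (−1)^2·4.8990/(2)·0.0401^1·0.9992^3 = +0.097953
d^2_{1,0}(3.0614) = -0.000158 +0.097953 = +0.097795

d=0.0978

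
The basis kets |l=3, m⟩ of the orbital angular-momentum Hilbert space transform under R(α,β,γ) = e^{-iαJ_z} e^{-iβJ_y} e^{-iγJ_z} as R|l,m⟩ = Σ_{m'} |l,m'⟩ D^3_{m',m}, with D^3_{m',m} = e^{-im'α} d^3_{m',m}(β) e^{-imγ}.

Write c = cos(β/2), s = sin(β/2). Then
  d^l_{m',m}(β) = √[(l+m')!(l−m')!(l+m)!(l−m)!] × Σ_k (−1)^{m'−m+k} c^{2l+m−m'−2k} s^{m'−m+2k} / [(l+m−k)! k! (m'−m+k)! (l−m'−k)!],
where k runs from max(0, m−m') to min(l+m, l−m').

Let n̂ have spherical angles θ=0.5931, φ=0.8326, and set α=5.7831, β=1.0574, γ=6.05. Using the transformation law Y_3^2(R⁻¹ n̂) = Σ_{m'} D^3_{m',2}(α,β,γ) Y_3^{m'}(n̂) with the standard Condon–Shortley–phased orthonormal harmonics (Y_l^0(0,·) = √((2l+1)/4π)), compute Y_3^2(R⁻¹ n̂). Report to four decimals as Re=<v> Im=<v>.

Need the full column D^3_{m',2} for m'=−3..3 at α=5.7831, β=1.0574, γ=6.05.
cos(β/2)=0.863464, sin(β/2)=0.504411
d^3_{-3,2}: single k=5 term ⇒ +0.069063;  D = +0.035324-0.059345i
d^3_{-2,2}: k∈[4..5] ⇒ +0.241322 -0.016471 = +0.224852;  D = +0.193570-0.114406i
d^3_{-1,2}: k∈[3..4] ⇒ +0.522536 -0.089160 = +0.433377;  D = +0.433130-0.014608i
d^3_{0,2}: k∈[2..3] ⇒ +0.774651 -0.264355 = +0.510296;  D = +0.455800+0.229453i
d^3_{1,2}: k∈[1..2] ⇒ +0.765605 -0.522536 = +0.243069;  D = +0.138116+0.200016i
d^3_{2,2}: k∈[0..1] ⇒ +0.414442 -0.707157 = -0.292714;  D = -0.030462-0.291125i
d^3_{3,2}: single k=0 term ⇒ -0.593035;  D = +0.228659-0.547180i
Y_3^{m'}(θ=0.5931,φ=0.8326) and Σ D·Y over m':
  (+0.0353-0.0593i)·(-0.0583-0.0437i)  (+0.1936-0.1144i)·(-0.0250-0.2636i)  (+0.4331-0.0146i)·(+0.2964-0.3257i)  (+0.4558+0.2295i)·(+0.1355+0.0000i)  (+0.1381+0.2000i)·(-0.2964-0.3257i)  (-0.0305-0.2911i)·(-0.0250+0.2636i)  (+0.2287-0.5472i)·(+0.0583-0.0437i)
Y_3^2(R⁻¹ n̂) = +0.236847-0.307488i

Re=0.2368 Im=-0.3075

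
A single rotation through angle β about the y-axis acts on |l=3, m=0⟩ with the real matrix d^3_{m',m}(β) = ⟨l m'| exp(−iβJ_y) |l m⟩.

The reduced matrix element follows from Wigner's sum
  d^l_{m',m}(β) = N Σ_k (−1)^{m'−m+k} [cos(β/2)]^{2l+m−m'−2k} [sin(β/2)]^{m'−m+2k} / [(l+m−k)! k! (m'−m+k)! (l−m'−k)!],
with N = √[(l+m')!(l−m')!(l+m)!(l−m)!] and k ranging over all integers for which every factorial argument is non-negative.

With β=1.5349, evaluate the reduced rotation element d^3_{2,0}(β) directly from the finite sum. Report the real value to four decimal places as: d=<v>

d=0.0491

d^3_{2,0}(β=1.5349) via Wigner's sum:
c=cos(1.5349/2)=0.719683, s=sin(1.5349/2)=0.694302; N=√[120·1·6·6]=65.726707
Admissible k: 0..1 (factorial args all ≥0)
  k=0: (−1)^2·65.7267/(12)·0.7197^4·0.6943^2 = +0.708311
  k=1: (−1)^3·65.7267/(12)·0.7197^2·0.6943^4 = -0.659232
d^3_{2,0}(1.5349) = +0.708311 -0.659232 = +0.049079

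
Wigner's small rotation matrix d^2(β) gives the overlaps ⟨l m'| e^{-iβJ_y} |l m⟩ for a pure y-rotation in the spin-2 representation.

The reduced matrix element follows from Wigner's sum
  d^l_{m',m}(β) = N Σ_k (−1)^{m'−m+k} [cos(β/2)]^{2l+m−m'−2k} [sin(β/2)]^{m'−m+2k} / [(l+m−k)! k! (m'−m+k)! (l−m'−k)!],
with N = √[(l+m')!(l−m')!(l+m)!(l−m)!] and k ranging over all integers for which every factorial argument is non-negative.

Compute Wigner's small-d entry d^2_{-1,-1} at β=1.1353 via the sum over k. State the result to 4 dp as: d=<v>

d=-0.1111

d^2_{-1,-1}(β=1.1353) via Wigner's sum:
With c≡cos(β/2)=0.843167 and s≡sin(β/2)=0.537652, N=[1·6·1·6]^{1/2}=6.000000
k: max(0,(-1)−(-1))=0 … min(2+(-1),2−(-1))=1
  k=0: (−1)^0·6.0000/(6)·0.8432^4·0.5377^0 = +0.505422
  k=1: (−1)^1·6.0000/(2)·0.8432^2·0.5377^2 = -0.616525
d^2_{-1,-1}(1.1353) = +0.505422 -0.616525 = -0.111104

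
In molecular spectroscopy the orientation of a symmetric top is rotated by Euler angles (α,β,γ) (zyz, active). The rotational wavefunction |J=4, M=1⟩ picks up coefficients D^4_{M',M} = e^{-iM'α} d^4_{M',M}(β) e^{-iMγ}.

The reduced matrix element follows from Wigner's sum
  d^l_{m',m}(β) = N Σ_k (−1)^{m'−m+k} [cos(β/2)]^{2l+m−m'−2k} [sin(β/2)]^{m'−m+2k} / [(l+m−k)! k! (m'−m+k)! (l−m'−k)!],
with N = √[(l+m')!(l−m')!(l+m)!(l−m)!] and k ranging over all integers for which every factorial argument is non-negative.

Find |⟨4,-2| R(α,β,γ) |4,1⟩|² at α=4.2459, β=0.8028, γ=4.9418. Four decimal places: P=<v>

Split into d^4_{-2,1}(β=0.8028) × two z-phases.
c=cos(0.8028/2)=0.920515, s=sin(0.8028/2)=0.390707; N=√[2·720·120·6]=1018.233765
Admissible k: 3..5 (factorial args all ≥0)
  k=3: (−1)^0·1018.2338/(72)·0.9205^5·0.3907^3 = +0.557473
  k=4: (−1)^1·1018.2338/(48)·0.9205^3·0.3907^5 = -0.150646
  k=5: (−1)^2·1018.2338/(240)·0.9205^1·0.3907^7 = +0.005428
d^4_{-2,1}(0.8028) = +0.557473 -0.150646 +0.005428 = +0.412255
|D^4_{-2,1}|² = |d^4_{-2,1}(β)|² = (+0.412255)² = 0.169955 (the z-rotation phases have unit modulus)

P=0.1700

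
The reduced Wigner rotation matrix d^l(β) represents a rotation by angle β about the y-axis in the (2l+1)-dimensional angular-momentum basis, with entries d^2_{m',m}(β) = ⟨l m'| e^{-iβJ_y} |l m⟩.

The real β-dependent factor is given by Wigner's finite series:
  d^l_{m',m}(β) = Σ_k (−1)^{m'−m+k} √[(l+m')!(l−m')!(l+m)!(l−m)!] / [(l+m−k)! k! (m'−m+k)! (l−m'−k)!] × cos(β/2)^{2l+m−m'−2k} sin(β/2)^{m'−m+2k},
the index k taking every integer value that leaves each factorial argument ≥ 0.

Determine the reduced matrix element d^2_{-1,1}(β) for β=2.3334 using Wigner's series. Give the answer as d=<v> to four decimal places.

d^2_{-1,1}(β=2.3334) via Wigner's sum:
With c≡cos(β/2)=0.393188 and s≡sin(β/2)=0.919458, N=[1·6·6·1]^{1/2}=6.000000
k∈{2,3} keeps every argument non-negative
  k=2: (−1)^0·6.0000/(2)·0.3932^2·0.9195^2 = +0.392090
  k=3: (−1)^1·6.0000/(6)·0.3932^0·0.9195^4 = -0.714707
d^2_{-1,1}(2.3334) = +0.392090 -0.714707 = -0.322617

d=-0.3226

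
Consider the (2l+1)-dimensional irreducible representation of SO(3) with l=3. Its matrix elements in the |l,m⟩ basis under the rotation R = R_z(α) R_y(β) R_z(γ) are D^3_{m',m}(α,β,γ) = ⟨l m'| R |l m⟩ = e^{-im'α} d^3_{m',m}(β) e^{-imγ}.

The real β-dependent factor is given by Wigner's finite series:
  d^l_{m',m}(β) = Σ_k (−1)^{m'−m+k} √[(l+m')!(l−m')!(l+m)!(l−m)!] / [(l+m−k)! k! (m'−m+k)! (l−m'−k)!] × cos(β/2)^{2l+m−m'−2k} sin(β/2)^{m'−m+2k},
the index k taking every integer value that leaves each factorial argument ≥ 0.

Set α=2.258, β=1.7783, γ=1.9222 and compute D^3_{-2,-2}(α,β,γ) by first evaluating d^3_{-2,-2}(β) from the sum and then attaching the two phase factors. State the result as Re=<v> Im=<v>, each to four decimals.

First d^3_{-2,-2}(β=1.7783), then the phase factors e^{-i(-2)α} and e^{-i(-2)γ}:
c=cos(1.7783/2)=0.630072, s=sin(1.7783/2)=0.776536; N=√[1·120·1·120]=120.000000
Admissible k: 0..1 (factorial args all ≥0)
  k=0: (−1)^0·120.0000/(120)·0.6301^6·0.7765^0 = +0.062567
  k=1: (−1)^1·120.0000/(24)·0.6301^4·0.7765^2 = -0.475177
d^3_{-2,-2}(1.7783) = +0.062567 -0.475177 = -0.412610
D = (-0.195129-0.980778i)·(-0.412610)·(-0.763031-0.646362i) = +0.200136-0.360822i

Re=0.2001 Im=-0.3608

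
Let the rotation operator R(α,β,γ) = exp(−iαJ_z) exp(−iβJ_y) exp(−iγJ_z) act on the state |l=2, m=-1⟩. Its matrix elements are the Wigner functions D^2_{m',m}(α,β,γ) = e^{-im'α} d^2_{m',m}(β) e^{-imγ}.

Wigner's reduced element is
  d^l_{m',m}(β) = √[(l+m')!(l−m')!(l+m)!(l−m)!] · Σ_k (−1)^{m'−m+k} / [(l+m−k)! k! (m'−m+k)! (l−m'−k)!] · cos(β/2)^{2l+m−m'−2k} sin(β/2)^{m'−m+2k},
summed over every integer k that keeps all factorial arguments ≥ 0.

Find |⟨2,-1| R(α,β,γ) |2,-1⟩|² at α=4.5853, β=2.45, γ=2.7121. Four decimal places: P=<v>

P=0.0852

First d^2_{-1,-1}(β=2.45), then the phase factors e^{-i(-1)α} and e^{-i(-1)γ}:
With c≡cos(β/2)=0.338946 and s≡sin(β/2)=0.940806, N=[1·6·1·6]^{1/2}=6.000000
Admissible k: 0..1 (factorial args all ≥0)
  k=0: (−1)^0·6.0000/(6)·0.3389^4·0.9408^0 = +0.013198
  k=1: (−1)^1·6.0000/(2)·0.3389^2·0.9408^2 = -0.305058
d^2_{-1,-1}(2.45) = +0.013198 -0.305058 = -0.291859
|D^2_{-1,-1}|² = |d^2_{-1,-1}(β)|² = (-0.291859)² = 0.085182 (the z-rotation phases have unit modulus)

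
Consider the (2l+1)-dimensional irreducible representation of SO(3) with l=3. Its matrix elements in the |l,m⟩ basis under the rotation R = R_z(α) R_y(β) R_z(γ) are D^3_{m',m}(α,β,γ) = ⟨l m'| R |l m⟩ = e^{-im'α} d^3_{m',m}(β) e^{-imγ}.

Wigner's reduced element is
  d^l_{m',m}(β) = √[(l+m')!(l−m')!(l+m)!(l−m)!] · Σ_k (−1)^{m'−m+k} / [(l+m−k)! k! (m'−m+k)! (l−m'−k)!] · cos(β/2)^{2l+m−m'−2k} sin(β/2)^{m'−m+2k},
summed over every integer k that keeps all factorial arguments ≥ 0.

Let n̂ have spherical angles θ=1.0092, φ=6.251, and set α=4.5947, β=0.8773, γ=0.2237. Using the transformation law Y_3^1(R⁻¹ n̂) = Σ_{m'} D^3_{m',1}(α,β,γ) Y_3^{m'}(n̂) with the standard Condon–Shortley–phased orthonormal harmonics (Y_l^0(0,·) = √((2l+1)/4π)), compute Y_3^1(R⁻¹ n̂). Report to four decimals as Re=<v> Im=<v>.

Need the full column D^3_{m',1} for m'=−3..3 at α=4.5947, β=0.8773, γ=0.2237.
cos(β/2)=0.905326, sin(β/2)=0.424718
d^3_{-3,1}: single k=4 term ⇒ +0.103290;  D = +0.056326+0.086580i
d^3_{-2,1}: k∈[3..4] ⇒ +0.359539 -0.039565 = +0.319974;  D = -0.286845+0.141788i
d^3_{-1,1}: k∈[2..4] ⇒ +0.727062 -0.213354 +0.005870 = +0.519578;  D = -0.173953-0.489593i
d^3_{0,1}: k∈[1..3] ⇒ +0.894779 -0.590782 +0.043341 = +0.347337;  D = +0.338682-0.077053i
d^3_{1,1}: k∈[0..2] ⇒ +0.550592 -0.969416 +0.160016 = -0.258809;  D = -0.027385-0.257356i
d^3_{2,1}: k∈[0..1] ⇒ -0.816817 +0.359539 = -0.457279;  D = +0.457247+0.005340i
d^3_{3,1}: single k=0 term ⇒ +0.469317;  D = +0.060545-0.465395i
Y_3^{m'}(θ=1.0092,φ=6.251) and Σ D·Y over m':
  (+0.0563+0.0866i)·(+0.2518+0.0244i)  (-0.2868+0.1418i)·(+0.3891+0.0251i)  (-0.1740-0.4896i)·(+0.1143+0.0037i)  (+0.3387-0.0771i)·(-0.3144+0.0000i)  (-0.0274-0.2574i)·(-0.1143+0.0037i)  (+0.4572+0.0053i)·(+0.3891-0.0251i)  (+0.0605-0.4654i)·(-0.2518+0.0244i)
Y_3^1(R⁻¹ n̂) = -0.049424+0.177374i

Re=-0.0494 Im=0.1774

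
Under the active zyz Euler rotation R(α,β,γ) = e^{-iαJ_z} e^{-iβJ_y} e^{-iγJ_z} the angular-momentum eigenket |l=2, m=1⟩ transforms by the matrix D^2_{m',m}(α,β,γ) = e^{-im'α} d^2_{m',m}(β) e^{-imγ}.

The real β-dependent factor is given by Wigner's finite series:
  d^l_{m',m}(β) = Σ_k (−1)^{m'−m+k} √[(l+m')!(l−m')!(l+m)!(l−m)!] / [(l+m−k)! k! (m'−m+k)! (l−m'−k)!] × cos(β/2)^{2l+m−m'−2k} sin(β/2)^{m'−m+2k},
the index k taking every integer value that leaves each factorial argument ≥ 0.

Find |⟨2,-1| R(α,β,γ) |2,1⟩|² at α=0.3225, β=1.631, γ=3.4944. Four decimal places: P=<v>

D^2_{-1,1}(0.3225,1.631,3.4944) = e^{-i·-1·0.3225}·d^2_{-1,1}(1.631)·e^{-i·1·3.4944}. Compute d first:
c=cos(1.631/2)=0.685504, s=sin(1.631/2)=0.728068; N=√[1·6·6·1]=6.000000
Admissible k: 2..3 (factorial args all ≥0)
  k=2: (−1)^0·6.0000/(2)·0.6855^2·0.7281^2 = +0.747285
  k=3: (−1)^1·6.0000/(6)·0.6855^0·0.7281^4 = -0.280989
d^2_{-1,1}(1.631) = +0.747285 -0.280989 = +0.466296
|D^2_{-1,1}|² = |d^2_{-1,1}(β)|² = (+0.466296)² = 0.217432 (the z-rotation phases have unit modulus)

P=0.2174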